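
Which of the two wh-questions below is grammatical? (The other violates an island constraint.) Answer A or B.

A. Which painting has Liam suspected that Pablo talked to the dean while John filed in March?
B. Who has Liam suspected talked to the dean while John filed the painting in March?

B

In A, the wh-phrase is extracted from inside an adjunct island (introduced by "while"), which blocks movement.
In B, the extraction path crosses only that-complement boundaries, which are transparent.
So B is grammatical.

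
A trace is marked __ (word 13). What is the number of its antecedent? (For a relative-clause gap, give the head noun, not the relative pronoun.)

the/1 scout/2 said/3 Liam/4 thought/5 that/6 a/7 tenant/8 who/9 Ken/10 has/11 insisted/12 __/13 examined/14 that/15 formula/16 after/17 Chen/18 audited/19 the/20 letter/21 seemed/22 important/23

8

The gap at 13 is the subject of "examined", inside a relative clause.
The relative pronoun is "who" (word 9); it is bound by the head noun immediately before it.
Its filler is the head noun "tenant", at word 8.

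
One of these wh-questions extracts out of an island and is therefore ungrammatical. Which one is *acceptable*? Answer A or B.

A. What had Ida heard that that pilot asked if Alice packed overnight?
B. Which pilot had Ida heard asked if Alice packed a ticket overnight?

B

In A, the wh-phrase is extracted from inside a wh-island (introduced by "if"), which blocks movement.
In B, the extraction path crosses only that-complement boundaries, which are transparent.
So B is grammatical.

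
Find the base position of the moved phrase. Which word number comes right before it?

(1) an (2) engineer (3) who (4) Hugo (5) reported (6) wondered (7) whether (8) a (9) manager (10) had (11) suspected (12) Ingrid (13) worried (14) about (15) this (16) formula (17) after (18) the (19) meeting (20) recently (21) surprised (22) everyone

The displaced element is "an engineer" (word 2).
It is linked across 1 clause boundary (Ø).
It functions as the subject of "wondered", so the gap sits immediately after word 5 ("reported").
Base order: Hugo reported that an engineer wondered whether a manager had suspected Ingrid worried about this formula after the meeting recently.

5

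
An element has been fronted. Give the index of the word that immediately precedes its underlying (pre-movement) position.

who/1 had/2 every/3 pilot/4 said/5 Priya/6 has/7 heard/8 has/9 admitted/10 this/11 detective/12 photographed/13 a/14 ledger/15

The displaced element is "who" (word 1).
It is linked across 2 clause boundaries (Ø → Ø).
It functions as the subject of "admitted", so the gap sits immediately after word 8 ("heard").
Base order: Every pilot had said Priya has heard that who has admitted this detective photographed a ledger.

8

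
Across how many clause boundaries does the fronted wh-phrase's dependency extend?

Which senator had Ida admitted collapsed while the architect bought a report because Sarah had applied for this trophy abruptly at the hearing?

1

"which senator" is extracted from the subject of "collapsed".
Boundaries crossed, outermost first: [Ø] — 1 in total.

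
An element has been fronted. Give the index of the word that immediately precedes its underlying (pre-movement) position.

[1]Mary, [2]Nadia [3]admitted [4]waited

3

The displaced element is "Mary" (word 1).
It is linked across 1 clause boundary (Ø).
It functions as the subject of "waited", so the gap sits immediately after word 3 ("admitted").
Base order: Nadia admitted that Mary waited.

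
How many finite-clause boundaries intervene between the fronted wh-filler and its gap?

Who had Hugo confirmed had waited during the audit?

"who" is extracted from the subject of "waited".
Boundaries crossed, outermost first: [Ø] — 1 in total.

1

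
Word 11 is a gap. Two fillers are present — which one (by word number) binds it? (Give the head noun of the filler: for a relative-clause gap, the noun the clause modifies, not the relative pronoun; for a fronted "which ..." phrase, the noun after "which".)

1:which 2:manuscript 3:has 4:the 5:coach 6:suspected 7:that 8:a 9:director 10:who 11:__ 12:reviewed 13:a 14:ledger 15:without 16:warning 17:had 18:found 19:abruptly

The marked gap is inside the relative clause, the subject of "reviewed".
Its filler is the head noun "director" (via "who"), at word 9.
(The other dependency links word 2 to a gap after word 18.)

9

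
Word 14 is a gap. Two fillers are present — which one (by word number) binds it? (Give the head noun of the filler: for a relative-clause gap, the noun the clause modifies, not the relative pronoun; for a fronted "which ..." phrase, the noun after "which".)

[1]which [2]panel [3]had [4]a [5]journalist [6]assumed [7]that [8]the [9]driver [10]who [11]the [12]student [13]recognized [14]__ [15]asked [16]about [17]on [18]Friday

9

The marked gap is inside the relative clause, the direct object of "recognized".
Its filler is the head noun "driver" (via "who"), at word 9.
(The other dependency links word 2 to a gap after word 16.)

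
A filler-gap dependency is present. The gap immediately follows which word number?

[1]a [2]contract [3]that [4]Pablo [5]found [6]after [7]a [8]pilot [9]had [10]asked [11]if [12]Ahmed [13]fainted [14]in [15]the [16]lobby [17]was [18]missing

The displaced element is "a contract" (word 2).
It functions as the direct object of "found", so the gap sits immediately after word 5 ("found").
Base order: Pablo found a contract after a pilot had asked if Ahmed fainted in the lobby.

5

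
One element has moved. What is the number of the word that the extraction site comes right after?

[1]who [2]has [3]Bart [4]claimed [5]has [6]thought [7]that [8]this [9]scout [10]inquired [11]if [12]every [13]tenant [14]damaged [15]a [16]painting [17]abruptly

4

The displaced element is "who" (word 1).
It is linked across 1 clause boundary (Ø).
It functions as the subject of "thought", so the gap sits immediately after word 4 ("claimed").
Base order: Bart has claimed who has thought that this scout inquired if every tenant damaged a painting abruptly.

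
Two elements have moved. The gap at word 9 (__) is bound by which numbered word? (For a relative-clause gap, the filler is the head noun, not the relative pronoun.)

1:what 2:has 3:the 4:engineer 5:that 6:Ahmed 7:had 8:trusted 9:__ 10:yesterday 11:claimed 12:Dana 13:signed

4

The marked gap is inside the relative clause, the direct object of "trusted".
Its filler is the head noun "engineer" (via "that"), at word 4.
(The other dependency links word 1 to a gap after word 13.)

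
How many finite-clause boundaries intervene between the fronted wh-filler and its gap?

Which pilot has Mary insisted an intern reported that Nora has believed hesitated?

3

"which pilot" is extracted from the subject of "hesitated".
Boundaries crossed, outermost first: [Ø], [that], [Ø] — 3 in total.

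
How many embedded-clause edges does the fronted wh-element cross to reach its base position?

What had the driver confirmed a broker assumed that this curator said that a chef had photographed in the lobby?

3

"what" is extracted from the object of "photographed".
Boundaries crossed, outermost first: [Ø], [that], [that] — 3 in total.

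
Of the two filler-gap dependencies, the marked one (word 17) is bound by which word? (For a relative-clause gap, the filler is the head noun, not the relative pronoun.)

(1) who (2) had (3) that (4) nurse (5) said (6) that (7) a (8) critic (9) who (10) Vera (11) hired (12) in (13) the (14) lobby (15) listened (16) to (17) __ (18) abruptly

1

The marked gap is the object of the preposition "to" of "listened".
Its filler is the fronted wh-phrase "who", at word 1.
(The other dependency links word 8 to a gap after word 11.)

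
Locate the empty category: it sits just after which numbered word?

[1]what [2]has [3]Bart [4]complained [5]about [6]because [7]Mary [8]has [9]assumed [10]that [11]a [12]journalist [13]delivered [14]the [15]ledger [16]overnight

The displaced element is "what" (word 1).
It functions as the object of the preposition "about" of "complained", so the gap sits immediately after word 5 ("about").
Base order: Bart has complained about what because Mary has assumed that a journalist delivered the ledger overnight.

5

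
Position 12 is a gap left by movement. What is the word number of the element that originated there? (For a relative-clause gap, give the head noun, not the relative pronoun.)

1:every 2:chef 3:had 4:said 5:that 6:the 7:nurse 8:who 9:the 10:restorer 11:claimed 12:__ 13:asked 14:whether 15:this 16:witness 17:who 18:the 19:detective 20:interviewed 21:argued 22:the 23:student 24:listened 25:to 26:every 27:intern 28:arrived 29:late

The gap at 12 is the subject of "asked", inside a relative clause.
The relative pronoun is "who" (word 8); it is bound by the head noun immediately before it.
Its filler is the head noun "nurse", at word 7.

7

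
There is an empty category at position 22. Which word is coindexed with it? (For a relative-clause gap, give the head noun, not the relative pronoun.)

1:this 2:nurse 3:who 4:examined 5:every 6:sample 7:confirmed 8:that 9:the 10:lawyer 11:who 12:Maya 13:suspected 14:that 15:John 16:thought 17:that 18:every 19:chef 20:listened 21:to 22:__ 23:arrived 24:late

10

The gap at 22 is the prepositional object of "listened", inside a relative clause.
The relative pronoun is "who" (word 11); it is bound by the head noun immediately before it.
Its filler is the head noun "lawyer", at word 10.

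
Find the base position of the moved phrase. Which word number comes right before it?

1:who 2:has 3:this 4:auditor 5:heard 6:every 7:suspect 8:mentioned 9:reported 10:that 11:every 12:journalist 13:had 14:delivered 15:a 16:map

The displaced element is "who" (word 1).
It is linked across 2 clause boundaries (Ø → Ø).
It functions as the subject of "reported", so the gap sits immediately after word 8 ("mentioned").
Base order: This auditor has heard every suspect mentioned that who reported that every journalist had delivered a map.

8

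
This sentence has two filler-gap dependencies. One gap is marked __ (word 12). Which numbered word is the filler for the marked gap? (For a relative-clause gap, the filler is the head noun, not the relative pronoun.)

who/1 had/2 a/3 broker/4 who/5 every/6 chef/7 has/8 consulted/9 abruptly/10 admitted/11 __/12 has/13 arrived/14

1

The marked gap is the subject of "arrived".
Its filler is the fronted wh-phrase "who", at word 1.
(The other dependency links word 4 to a gap after word 9.)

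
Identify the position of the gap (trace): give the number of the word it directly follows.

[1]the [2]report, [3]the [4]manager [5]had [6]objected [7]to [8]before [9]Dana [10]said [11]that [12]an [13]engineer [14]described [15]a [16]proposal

The displaced element is "the report" (word 2).
It functions as the object of the preposition "to" of "objected", so the gap sits immediately after word 7 ("to").
Base order: The manager had objected to the report before Dana said that an engineer described a proposal.

7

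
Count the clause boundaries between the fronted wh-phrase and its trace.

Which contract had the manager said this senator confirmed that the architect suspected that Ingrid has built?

3

"which contract" is extracted from the object of "built".
Boundaries crossed, outermost first: [Ø], [that], [that] — 3 in total.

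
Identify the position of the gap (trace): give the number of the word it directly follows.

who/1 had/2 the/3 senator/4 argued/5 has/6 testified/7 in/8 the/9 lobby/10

5

The displaced element is "who" (word 1).
It is linked across 1 clause boundary (Ø).
It functions as the subject of "testified", so the gap sits immediately after word 5 ("argued").
Base order: The senator had argued that who has testified in the lobby.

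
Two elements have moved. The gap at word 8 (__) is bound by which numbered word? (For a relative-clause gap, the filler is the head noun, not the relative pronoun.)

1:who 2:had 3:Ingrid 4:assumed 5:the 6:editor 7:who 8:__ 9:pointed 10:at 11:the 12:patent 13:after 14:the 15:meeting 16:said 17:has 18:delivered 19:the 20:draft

6

The marked gap is inside the relative clause, the subject of "pointed".
Its filler is the head noun "editor" (via "who"), at word 6.
(The other dependency links word 1 to a gap after word 16.)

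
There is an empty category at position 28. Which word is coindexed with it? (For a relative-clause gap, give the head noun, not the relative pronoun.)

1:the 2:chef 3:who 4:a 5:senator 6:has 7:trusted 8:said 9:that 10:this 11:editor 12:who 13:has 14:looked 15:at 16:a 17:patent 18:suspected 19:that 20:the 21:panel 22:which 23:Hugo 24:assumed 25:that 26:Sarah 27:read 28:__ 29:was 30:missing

The gap at 28 is the object of "read", inside a relative clause.
The relative pronoun is "which" (word 22); it is bound by the head noun immediately before it.
Its filler is the head noun "panel", at word 21.

21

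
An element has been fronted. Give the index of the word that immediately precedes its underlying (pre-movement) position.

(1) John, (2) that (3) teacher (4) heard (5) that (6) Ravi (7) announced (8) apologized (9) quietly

7

The displaced element is "John" (word 1).
It is linked across 2 clause boundaries (that → Ø).
It functions as the subject of "apologized", so the gap sits immediately after word 7 ("announced").
Base order: That teacher heard that Ravi announced John apologized quietly.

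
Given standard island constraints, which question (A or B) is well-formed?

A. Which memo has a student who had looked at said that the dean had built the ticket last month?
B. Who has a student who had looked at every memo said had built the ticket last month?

B

In A, the wh-phrase is extracted from inside a complex-NP island (relative clause) (introduced by "who"), which blocks movement.
In B, the extraction path crosses only that-complement boundaries, which are transparent.
So B is grammatical.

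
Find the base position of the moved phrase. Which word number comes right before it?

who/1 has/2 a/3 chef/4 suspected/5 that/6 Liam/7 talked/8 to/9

9

The displaced element is "who" (word 1).
It is linked across 1 clause boundary (that).
It functions as the object of the preposition "to" of "talked", so the gap sits immediately after word 9 ("to").
Base order: A chef has suspected that Liam talked to who.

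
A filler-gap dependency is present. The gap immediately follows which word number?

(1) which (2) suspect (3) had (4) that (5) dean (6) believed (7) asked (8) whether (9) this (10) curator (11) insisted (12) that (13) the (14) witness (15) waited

6

The displaced element is "which suspect" (word 2).
It is linked across 1 clause boundary (Ø).
It functions as the subject of "asked", so the gap sits immediately after word 6 ("believed").
Base order: That dean had believed that which suspect asked whether this curator insisted that the witness waited.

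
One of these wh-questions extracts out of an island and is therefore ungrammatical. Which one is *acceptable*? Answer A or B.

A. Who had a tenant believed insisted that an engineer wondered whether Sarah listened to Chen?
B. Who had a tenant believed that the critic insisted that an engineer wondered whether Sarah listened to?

A

In B, the wh-phrase is extracted from inside a wh-island (introduced by "whether"), which blocks movement.
In A, the extraction path crosses only that-complement boundaries, which are transparent.
So A is grammatical.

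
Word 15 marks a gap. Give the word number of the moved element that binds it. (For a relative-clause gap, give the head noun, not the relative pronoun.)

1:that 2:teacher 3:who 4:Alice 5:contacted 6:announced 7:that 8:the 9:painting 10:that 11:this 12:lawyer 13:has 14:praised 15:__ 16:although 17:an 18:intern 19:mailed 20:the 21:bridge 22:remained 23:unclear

The gap at 15 is the object of "praised", inside a relative clause.
The relative pronoun is "that" (word 10); it is bound by the head noun immediately before it.
Its filler is the head noun "painting", at word 9.

9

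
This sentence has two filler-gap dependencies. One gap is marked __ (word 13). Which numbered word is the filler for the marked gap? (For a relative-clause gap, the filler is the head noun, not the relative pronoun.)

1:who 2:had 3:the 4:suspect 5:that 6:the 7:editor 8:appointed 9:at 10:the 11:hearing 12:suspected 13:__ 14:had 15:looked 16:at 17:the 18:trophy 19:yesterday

The marked gap is the subject of "looked".
Its filler is the fronted wh-phrase "who", at word 1.
(The other dependency links word 4 to a gap after word 8.)

1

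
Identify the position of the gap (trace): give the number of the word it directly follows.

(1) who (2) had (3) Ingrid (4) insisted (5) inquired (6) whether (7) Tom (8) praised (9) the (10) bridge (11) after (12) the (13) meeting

4

The displaced element is "who" (word 1).
It is linked across 1 clause boundary (Ø).
It functions as the subject of "inquired", so the gap sits immediately after word 4 ("insisted").
Base order: Ingrid had insisted that who inquired whether Tom praised the bridge after the meeting.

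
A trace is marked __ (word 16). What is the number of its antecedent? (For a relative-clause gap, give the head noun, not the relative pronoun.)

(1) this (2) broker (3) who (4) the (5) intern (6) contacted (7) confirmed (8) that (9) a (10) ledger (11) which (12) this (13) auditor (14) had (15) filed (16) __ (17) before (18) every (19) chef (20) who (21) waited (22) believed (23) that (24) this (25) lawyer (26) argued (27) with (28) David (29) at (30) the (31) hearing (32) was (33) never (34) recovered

The gap at 16 is the object of "filed", inside a relative clause.
The relative pronoun is "which" (word 11); it is bound by the head noun immediately before it.
Its filler is the head noun "ledger", at word 10.

10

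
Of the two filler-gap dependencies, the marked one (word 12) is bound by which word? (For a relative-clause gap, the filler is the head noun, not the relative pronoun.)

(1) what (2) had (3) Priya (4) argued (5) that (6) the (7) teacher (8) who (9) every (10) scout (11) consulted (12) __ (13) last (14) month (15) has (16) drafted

The marked gap is inside the relative clause, the direct object of "consulted".
Its filler is the head noun "teacher" (via "who"), at word 7.
(The other dependency links word 1 to a gap after word 16.)

7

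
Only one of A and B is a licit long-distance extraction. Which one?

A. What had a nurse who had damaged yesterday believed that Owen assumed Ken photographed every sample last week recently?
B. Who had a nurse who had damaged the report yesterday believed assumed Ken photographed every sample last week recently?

In A, the wh-phrase is extracted from inside a complex-NP island (relative clause) (introduced by "who"), which blocks movement.
In B, the extraction path crosses only that-complement boundaries, which are transparent.
So B is grammatical.

B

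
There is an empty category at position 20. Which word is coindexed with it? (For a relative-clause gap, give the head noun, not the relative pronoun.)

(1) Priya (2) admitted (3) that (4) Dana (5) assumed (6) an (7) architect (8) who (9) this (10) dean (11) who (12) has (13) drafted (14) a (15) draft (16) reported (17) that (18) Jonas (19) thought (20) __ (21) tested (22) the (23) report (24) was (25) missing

The gap at 20 is the subject of "tested", inside a relative clause.
The relative pronoun is "who" (word 8); it is bound by the head noun immediately before it.
Its filler is the head noun "architect", at word 7.

7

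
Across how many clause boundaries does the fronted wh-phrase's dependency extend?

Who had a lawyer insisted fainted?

"who" is extracted from the subject of "fainted".
Boundaries crossed, outermost first: [Ø] — 1 in total.

1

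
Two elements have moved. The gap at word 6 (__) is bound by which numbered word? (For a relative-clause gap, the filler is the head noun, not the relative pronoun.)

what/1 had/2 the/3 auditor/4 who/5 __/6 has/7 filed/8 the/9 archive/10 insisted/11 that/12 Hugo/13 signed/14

The marked gap is inside the relative clause, the subject of "filed".
Its filler is the head noun "auditor" (via "who"), at word 4.
(The other dependency links word 1 to a gap after word 14.)

4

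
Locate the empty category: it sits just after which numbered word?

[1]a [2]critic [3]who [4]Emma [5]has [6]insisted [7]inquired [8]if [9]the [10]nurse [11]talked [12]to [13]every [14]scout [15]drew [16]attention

6

The displaced element is "a critic" (word 2).
It is linked across 1 clause boundary (Ø).
It functions as the subject of "inquired", so the gap sits immediately after word 6 ("insisted").
Base order: Emma has insisted a critic inquired if the nurse talked to every scout.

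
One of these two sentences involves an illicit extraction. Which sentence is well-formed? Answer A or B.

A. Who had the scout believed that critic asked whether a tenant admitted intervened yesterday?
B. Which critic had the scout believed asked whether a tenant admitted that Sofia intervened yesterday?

B

In A, the wh-phrase is extracted from inside a wh-island (introduced by "whether"), which blocks movement.
In B, the extraction path crosses only that-complement boundaries, which are transparent.
So B is grammatical.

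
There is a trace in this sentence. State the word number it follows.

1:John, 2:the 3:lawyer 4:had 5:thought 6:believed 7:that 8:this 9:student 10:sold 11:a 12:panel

5

The displaced element is "John" (word 1).
It is linked across 1 clause boundary (Ø).
It functions as the subject of "believed", so the gap sits immediately after word 5 ("thought").
Base order: The lawyer had thought that John believed that this student sold a panel.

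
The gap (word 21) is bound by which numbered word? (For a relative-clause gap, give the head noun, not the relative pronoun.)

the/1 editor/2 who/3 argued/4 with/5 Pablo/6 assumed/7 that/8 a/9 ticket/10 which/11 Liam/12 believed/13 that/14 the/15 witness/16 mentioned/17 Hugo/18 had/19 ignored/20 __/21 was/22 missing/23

The gap at 21 is the object of "ignored", inside a relative clause.
The relative pronoun is "which" (word 11); it is bound by the head noun immediately before it.
Its filler is the head noun "ticket", at word 10.

10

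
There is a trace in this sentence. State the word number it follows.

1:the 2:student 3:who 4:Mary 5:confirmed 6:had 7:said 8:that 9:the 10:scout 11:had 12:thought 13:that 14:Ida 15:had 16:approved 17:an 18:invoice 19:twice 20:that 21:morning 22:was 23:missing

The displaced element is "the student" (word 2).
It is linked across 1 clause boundary (Ø).
It functions as the subject of "said", so the gap sits immediately after word 5 ("confirmed").
Base order: Mary confirmed that the student had said that the scout had thought that Ida had approved an invoice twice that morning.

5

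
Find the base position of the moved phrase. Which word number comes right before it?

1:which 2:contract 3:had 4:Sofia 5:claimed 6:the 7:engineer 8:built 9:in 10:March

The displaced element is "which contract" (word 2).
It is linked across 1 clause boundary (Ø).
It functions as the direct object of "built", so the gap sits immediately after word 8 ("built").
Base order: Sofia had claimed the engineer built which contract in March.

8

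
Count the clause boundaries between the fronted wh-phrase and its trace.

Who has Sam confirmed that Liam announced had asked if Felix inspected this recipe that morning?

2

"who" is extracted from the subject of "asked".
Boundaries crossed, outermost first: [that], [Ø] — 2 in total.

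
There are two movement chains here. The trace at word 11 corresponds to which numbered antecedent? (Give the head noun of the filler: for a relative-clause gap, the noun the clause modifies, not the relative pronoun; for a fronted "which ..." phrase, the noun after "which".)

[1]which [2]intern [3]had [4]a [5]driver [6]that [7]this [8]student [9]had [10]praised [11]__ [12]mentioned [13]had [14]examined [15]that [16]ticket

5

The marked gap is inside the relative clause, the direct object of "praised".
Its filler is the head noun "driver" (via "that"), at word 5.
(The other dependency links word 2 to a gap after word 12.)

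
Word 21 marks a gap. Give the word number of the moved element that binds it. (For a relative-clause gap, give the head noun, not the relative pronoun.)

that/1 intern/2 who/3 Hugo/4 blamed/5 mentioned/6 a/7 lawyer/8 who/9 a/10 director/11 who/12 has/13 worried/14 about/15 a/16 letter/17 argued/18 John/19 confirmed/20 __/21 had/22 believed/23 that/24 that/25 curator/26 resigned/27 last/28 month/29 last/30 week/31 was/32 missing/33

8

The gap at 21 is the subject of "believed", inside a relative clause.
The relative pronoun is "who" (word 9); it is bound by the head noun immediately before it.
Its filler is the head noun "lawyer", at word 8.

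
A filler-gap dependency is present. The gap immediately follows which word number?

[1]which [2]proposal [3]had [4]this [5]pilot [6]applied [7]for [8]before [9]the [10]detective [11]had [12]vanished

The displaced element is "which proposal" (word 2).
It functions as the object of the preposition "for" of "applied", so the gap sits immediately after word 7 ("for").
Base order: This pilot had applied for which proposal before the detective had vanished.

7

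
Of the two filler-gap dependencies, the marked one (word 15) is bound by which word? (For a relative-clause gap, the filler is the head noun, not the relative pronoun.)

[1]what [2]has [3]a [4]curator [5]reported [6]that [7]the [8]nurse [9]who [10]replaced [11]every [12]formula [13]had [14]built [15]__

The marked gap is the direct object of "built".
Its filler is the fronted wh-phrase "what", at word 1.
(The other dependency links word 8 to a gap after word 9.)

1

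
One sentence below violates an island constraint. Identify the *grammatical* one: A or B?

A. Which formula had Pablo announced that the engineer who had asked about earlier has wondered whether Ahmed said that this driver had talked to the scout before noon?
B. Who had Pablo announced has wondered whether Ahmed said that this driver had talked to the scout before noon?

B

In A, the wh-phrase is extracted from inside a complex-NP island (relative clause) (introduced by "who"), which blocks movement.
In B, the extraction path crosses only that-complement boundaries, which are transparent.
So B is grammatical.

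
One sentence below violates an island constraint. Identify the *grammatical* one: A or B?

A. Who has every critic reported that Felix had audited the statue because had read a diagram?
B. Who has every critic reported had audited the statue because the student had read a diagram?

In A, the wh-phrase is extracted from inside an adjunct island (introduced by "because"), which blocks movement.
In B, the extraction path crosses only that-complement boundaries, which are transparent.
So B is grammatical.

B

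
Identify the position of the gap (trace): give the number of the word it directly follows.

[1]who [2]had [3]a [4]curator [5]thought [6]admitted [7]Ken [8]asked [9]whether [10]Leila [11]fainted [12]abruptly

5

The displaced element is "who" (word 1).
It is linked across 1 clause boundary (Ø).
It functions as the subject of "admitted", so the gap sits immediately after word 5 ("thought").
Base order: A curator had thought who admitted Ken asked whether Leila fainted abruptly.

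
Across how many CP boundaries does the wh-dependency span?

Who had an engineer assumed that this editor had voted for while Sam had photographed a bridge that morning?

"who" is extracted from the PP object of "voted".
Boundaries crossed, outermost first: [that] — 1 in total.

1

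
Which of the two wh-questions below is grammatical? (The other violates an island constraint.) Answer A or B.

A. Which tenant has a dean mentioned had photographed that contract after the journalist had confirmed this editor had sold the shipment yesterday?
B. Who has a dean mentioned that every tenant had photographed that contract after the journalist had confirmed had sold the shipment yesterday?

In B, the wh-phrase is extracted from inside an adjunct island (introduced by "after"), which blocks movement.
In A, the extraction path crosses only that-complement boundaries, which are transparent.
So A is grammatical.

A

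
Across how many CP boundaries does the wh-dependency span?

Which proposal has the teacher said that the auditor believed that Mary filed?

2

"which proposal" is extracted from the object of "filed".
Boundaries crossed, outermost first: [that], [that] — 2 in total.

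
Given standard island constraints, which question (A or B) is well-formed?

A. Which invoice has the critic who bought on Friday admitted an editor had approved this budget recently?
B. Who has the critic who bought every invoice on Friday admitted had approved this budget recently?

In A, the wh-phrase is extracted from inside a complex-NP island (relative clause) (introduced by "who"), which blocks movement.
In B, the extraction path crosses only that-complement boundaries, which are transparent.
So B is grammatical.

B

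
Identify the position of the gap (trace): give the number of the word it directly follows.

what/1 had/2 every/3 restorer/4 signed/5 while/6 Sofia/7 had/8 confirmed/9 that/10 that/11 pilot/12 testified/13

5

The displaced element is "what" (word 1).
It functions as the direct object of "signed", so the gap sits immediately after word 5 ("signed").
Base order: Every restorer had signed what while Sofia had confirmed that that pilot testified.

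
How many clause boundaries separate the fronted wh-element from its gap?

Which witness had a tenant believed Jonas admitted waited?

2

"which witness" is extracted from the subject of "waited".
Boundaries crossed, outermost first: [Ø], [Ø] — 2 in total.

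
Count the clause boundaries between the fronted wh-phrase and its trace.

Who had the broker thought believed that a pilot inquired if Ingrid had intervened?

"who" is extracted from the subject of "believed".
Boundaries crossed, outermost first: [Ø] — 1 in total.

1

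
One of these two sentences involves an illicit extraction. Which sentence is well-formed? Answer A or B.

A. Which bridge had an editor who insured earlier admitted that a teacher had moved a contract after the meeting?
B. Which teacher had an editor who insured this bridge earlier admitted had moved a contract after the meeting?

In A, the wh-phrase is extracted from inside a complex-NP island (relative clause) (introduced by "who"), which blocks movement.
In B, the extraction path crosses only that-complement boundaries, which are transparent.
So B is grammatical.

B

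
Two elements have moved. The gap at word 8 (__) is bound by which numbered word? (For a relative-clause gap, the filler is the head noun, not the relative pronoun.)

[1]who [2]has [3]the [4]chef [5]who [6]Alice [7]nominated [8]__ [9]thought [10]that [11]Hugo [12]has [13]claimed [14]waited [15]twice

4

The marked gap is inside the relative clause, the direct object of "nominated".
Its filler is the head noun "chef" (via "who"), at word 4.
(The other dependency links word 1 to a gap after word 13.)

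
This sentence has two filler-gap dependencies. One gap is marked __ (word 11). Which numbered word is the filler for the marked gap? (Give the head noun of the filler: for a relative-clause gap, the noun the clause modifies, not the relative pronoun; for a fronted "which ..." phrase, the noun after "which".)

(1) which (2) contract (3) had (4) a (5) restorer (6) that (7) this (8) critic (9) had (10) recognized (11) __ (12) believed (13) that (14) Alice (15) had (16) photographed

The marked gap is inside the relative clause, the direct object of "recognized".
Its filler is the head noun "restorer" (via "that"), at word 5.
(The other dependency links word 2 to a gap after word 16.)

5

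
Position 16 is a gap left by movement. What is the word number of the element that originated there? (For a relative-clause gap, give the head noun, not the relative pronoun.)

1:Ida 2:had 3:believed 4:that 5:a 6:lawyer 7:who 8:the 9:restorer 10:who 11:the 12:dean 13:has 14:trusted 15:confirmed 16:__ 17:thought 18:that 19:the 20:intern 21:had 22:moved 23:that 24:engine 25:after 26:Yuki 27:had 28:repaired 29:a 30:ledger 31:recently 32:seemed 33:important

6

The gap at 16 is the subject of "thought", inside a relative clause.
The relative pronoun is "who" (word 7); it is bound by the head noun immediately before it.
Its filler is the head noun "lawyer", at word 6.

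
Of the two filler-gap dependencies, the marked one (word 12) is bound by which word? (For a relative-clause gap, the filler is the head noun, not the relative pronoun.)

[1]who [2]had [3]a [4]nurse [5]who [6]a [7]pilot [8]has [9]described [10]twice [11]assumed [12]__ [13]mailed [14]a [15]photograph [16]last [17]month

1

The marked gap is the subject of "mailed".
Its filler is the fronted wh-phrase "who", at word 1.
(The other dependency links word 4 to a gap after word 9.)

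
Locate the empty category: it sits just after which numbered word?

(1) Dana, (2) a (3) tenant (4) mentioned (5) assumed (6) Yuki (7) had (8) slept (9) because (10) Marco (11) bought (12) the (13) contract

4

The displaced element is "Dana" (word 1).
It is linked across 1 clause boundary (Ø).
It functions as the subject of "assumed", so the gap sits immediately after word 4 ("mentioned").
Base order: A tenant mentioned that Dana assumed Yuki had slept because Marco bought the contract.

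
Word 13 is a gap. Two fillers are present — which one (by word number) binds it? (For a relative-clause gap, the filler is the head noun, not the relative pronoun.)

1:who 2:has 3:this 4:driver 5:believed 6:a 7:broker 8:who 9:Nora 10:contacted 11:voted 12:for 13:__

1

The marked gap is the object of the preposition "for" of "voted".
Its filler is the fronted wh-phrase "who", at word 1.
(The other dependency links word 7 to a gap after word 10.)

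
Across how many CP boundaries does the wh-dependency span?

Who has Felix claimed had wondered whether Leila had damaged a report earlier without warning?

"who" is extracted from the subject of "wondered".
Boundaries crossed, outermost first: [Ø] — 1 in total.

1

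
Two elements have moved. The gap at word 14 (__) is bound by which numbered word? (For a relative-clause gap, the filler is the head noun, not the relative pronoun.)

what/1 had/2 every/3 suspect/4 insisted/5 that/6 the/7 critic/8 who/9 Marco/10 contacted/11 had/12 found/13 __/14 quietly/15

The marked gap is the direct object of "found".
Its filler is the fronted wh-phrase "what", at word 1.
(The other dependency links word 8 to a gap after word 11.)

1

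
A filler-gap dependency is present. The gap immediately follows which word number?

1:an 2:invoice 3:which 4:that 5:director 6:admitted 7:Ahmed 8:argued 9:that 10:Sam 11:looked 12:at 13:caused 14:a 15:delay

The displaced element is "an invoice" (word 2).
It is linked across 2 clause boundaries (Ø → that).
It functions as the object of the preposition "at" of "looked", so the gap sits immediately after word 12 ("at").
Base order: That director admitted Ahmed argued that Sam looked at an invoice.

12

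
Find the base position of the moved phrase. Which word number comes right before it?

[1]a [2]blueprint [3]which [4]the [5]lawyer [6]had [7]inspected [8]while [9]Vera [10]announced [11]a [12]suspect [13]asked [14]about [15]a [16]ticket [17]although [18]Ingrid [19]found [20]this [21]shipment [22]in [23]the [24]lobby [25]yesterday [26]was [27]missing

The displaced element is "a blueprint" (word 2).
It functions as the direct object of "inspected", so the gap sits immediately after word 7 ("inspected").
Base order: The lawyer had inspected a blueprint while Vera announced a suspect asked about a ticket although Ingrid found this shipment in the lobby yesterday.

7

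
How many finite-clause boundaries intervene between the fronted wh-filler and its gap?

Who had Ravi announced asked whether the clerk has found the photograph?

1

"who" is extracted from the subject of "asked".
Boundaries crossed, outermost first: [Ø] — 1 in total.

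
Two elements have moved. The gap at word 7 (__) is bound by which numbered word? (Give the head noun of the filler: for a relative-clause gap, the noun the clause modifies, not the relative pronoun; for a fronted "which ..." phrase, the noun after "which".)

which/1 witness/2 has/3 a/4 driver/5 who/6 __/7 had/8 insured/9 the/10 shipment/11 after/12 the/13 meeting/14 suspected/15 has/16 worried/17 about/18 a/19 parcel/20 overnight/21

The marked gap is inside the relative clause, the subject of "insured".
Its filler is the head noun "driver" (via "who"), at word 5.
(The other dependency links word 2 to a gap after word 15.)

5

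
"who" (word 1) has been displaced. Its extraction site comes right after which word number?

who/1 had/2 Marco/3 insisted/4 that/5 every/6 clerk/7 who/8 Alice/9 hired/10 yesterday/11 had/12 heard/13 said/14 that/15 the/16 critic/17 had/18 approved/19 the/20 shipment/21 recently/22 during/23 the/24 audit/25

13

The displaced element is "who" (word 1).
It is linked across 2 clause boundaries (that → Ø).
It functions as the subject of "said", so the gap sits immediately after word 13 ("heard").
Base order: Marco had insisted that every clerk who Alice hired yesterday had heard that who said that the critic had approved the shipment recently during the audit.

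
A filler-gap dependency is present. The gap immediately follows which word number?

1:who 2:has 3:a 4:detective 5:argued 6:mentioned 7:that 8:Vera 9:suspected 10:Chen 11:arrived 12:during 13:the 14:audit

The displaced element is "who" (word 1).
It is linked across 1 clause boundary (Ø).
It functions as the subject of "mentioned", so the gap sits immediately after word 5 ("argued").
Base order: A detective has argued that who mentioned that Vera suspected Chen arrived during the audit.

5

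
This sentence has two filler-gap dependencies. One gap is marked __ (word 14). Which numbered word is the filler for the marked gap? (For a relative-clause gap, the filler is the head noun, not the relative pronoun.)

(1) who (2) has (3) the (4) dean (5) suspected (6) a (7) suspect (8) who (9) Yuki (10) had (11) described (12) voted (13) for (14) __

The marked gap is the object of the preposition "for" of "voted".
Its filler is the fronted wh-phrase "who", at word 1.
(The other dependency links word 7 to a gap after word 11.)

1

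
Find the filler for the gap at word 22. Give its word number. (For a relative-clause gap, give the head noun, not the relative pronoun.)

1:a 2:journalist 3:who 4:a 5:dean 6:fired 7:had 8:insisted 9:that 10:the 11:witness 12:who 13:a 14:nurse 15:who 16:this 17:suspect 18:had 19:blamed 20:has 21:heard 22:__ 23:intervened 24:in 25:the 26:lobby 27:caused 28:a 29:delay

The gap at 22 is the subject of "intervened", inside a relative clause.
The relative pronoun is "who" (word 12); it is bound by the head noun immediately before it.
Its filler is the head noun "witness", at word 11.

11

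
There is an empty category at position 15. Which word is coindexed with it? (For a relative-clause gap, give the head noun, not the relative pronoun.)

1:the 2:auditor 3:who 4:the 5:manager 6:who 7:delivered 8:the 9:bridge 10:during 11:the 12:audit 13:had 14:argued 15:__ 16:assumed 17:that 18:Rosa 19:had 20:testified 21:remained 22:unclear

The gap at 15 is the subject of "assumed", inside a relative clause.
The relative pronoun is "who" (word 3); it is bound by the head noun immediately before it.
Its filler is the head noun "auditor", at word 2.

2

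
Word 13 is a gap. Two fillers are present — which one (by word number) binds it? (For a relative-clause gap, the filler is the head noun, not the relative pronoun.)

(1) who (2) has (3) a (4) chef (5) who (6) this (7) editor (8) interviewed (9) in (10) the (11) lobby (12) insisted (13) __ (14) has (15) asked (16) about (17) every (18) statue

The marked gap is the subject of "asked".
Its filler is the fronted wh-phrase "who", at word 1.
(The other dependency links word 4 to a gap after word 8.)

1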